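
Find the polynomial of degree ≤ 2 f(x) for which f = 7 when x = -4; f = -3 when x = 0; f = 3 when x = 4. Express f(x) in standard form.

L_0(x) = x(x - 4) / [32] = (1/32)x^2 - (1/8)x
L_1(x) = (x + 4)(x - 4) / [-16] = -(1/16)x^2 + 1
L_2(x) = (x + 4)x / [32] = (1/32)x^2 + (1/8)x
f(x) = 7·L_0 + (-3)·L_1 + 3·L_2
  7·L_0(x) = (7/32)x^2 - (7/8)x
  (-3)·L_1(x) = (3/16)x^2 - 3
  3·L_2(x) = (3/32)x^2 + (3/8)x
Adding term by term: (1/2)x^2 - (1/2)x - 3

f(x) = (1/2)x^2 - (1/2)x - 3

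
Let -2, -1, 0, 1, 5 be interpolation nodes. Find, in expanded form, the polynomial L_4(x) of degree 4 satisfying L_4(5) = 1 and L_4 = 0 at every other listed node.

L_4(x) = (x + 2)(x + 1)x(x - 1) / [(7)·(6)·(5)·(4)]
       = (x^4 + 2x^3 - x^2 - 2x) / (840)

L_4(x) = (1/840)x^4 + (1/420)x^3 - (1/840)x^2 - (1/420)x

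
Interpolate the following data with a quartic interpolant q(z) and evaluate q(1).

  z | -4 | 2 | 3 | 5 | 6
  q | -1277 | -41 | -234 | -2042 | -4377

L_0(1) = (-1)·(-2)·(-4)·(-5)/[(-6)·(-7)·(-9)·(-10)] = 2/189
L_1(1) = (5)·(-2)·(-4)·(-5)/[(6)·(-1)·(-3)·(-4)] = 25/9
L_2(1) = (5)·(-1)·(-4)·(-5)/[(7)·(1)·(-2)·(-3)] = -50/21
L_3(1) = (5)·(-1)·(-2)·(-5)/[(9)·(3)·(2)·(-1)] = 25/27
L_4(1) = (5)·(-1)·(-2)·(-4)/[(10)·(4)·(3)·(1)] = -1/3
Sum: (-1277)·(2/189) + (-41)·(25/9) + (-234)·(-50/21) + (-2042)·(25/27) + (-4377)·(-1/3) = -2

-2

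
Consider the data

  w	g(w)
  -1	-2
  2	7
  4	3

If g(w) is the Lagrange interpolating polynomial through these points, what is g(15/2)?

Evaluate each Lagrange basis at w = 15/2:
L_0(15/2) = (11/2)·(7/2)/[(-3)·(-5)] = 77/60
L_1(15/2) = (17/2)·(7/2)/[(3)·(-2)] = -119/24
L_2(15/2) = (17/2)·(11/2)/[(5)·(2)] = 187/40
Sum: (-2)·(77/60) + 7·(-119/24) + 3·(187/40) = -93/4

-93/4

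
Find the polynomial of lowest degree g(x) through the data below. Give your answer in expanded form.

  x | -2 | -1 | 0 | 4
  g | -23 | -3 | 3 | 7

g(x) = x^3 - 4x^2 + x + 3

Build the Lagrange basis polynomials:
L_0(x) = (x + 1)x(x - 4) / [-12] = -(1/12)x^3 + (1/4)x^2 + (1/3)x
L_1(x) = (x + 2)x(x - 4) / [5] = (1/5)x^3 - (2/5)x^2 - (8/5)x
L_2(x) = (x + 2)(x + 1)(x - 4) / [-8] = -(1/8)x^3 + (1/8)x^2 + (5/4)x + 1
L_3(x) = (x + 2)(x + 1)x / [120] = (1/120)x^3 + (1/40)x^2 + (1/60)x
g(x) = (-23)·L_0 + (-3)·L_1 + 3·L_2 + 7·L_3
  (-23)·L_0(x) = (23/12)x^3 - (23/4)x^2 - (23/3)x
  (-3)·L_1(x) = -(3/5)x^3 + (6/5)x^2 + (24/5)x
  3·L_2(x) = -(3/8)x^3 + (3/8)x^2 + (15/4)x + 3
  7·L_3(x) = (7/120)x^3 + (7/40)x^2 + (7/60)x
Adding term by term: x^3 - 4x^2 + x + 3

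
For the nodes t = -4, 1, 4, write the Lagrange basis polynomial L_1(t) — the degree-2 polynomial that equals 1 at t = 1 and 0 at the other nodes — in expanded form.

L_1(t) = (t + 4)(t - 4) / [(5)·(-3)]
       = (t^2 - 16) / (-15)

L_1(t) = -(1/15)t^2 + 16/15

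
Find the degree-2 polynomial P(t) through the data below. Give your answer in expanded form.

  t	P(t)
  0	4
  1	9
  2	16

Newton's divided differences:
P[0,1] = (9 - 4) / (1 - 0) = 5
P[1,2] = (16 - 9) / (2 - 1) = 7
P[0,1,2] = (7 - 5) / (2 - 0) = 1
P(t) = 4 + 5·t + 1·t(t - 1)
Expanding: P(t) = t^2 + 4t + 4

P(t) = t^2 + 4t + 4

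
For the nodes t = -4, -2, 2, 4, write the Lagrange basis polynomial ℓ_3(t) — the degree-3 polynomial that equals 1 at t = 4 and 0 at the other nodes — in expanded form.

ℓ_3(t) = (t + 4)(t + 2)(t - 2) / [(8)·(6)·(2)]
       = (t^3 + 4t^2 - 4t - 16) / (96)

ℓ_3(t) = (1/96)t^3 + (1/24)t^2 - (1/24)t - 1/6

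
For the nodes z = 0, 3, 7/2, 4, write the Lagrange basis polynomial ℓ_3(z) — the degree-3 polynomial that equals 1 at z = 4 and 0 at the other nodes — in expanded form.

ℓ_3(z) = (1/2)z^3 - (13/4)z^2 + (21/4)z

ℓ_3(z) = z(z - 3)(z - 7/2) / [(4)·(1)·(1/2)]
       = (z^3 - (13/2)z^2 + (21/2)z) / (2)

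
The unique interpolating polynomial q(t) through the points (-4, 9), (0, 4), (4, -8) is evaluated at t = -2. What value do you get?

Evaluate each Lagrange basis at t = -2:
L_0(-2) = (-2)·(-6)/[(-4)·(-8)] = 3/8
L_1(-2) = (2)·(-6)/[(4)·(-4)] = 3/4
L_2(-2) = (2)·(-2)/[(8)·(4)] = -1/8
Sum: 9·(3/8) + 4·(3/4) + (-8)·(-1/8) = 59/8

59/8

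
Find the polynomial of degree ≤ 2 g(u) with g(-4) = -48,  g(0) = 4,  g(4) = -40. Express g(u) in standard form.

L_0(u) = u(u - 4) / [32] = (1/32)u^2 - (1/8)u
L_1(u) = (u + 4)(u - 4) / [-16] = -(1/16)u^2 + 1
L_2(u) = (u + 4)u / [32] = (1/32)u^2 + (1/8)u
g(u) = (-48)·L_0 + 4·L_1 + (-40)·L_2
  (-48)·L_0(u) = -(3/2)u^2 + 6u
  4·L_1(u) = -(1/4)u^2 + 4
  (-40)·L_2(u) = -(5/4)u^2 - 5u
Adding term by term: -3u^2 + u + 4

g(u) = -3u^2 + u + 4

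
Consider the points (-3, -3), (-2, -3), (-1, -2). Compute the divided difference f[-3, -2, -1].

f[-3,-2] = (-3 - (-3)) / (-2 - (-3)) = 0
f[-2,-1] = (-2 - (-3)) / (-1 - (-2)) = 1
f[-3,-2,-1] = (1 - 0) / (-1 - (-3)) = 1/2

1/2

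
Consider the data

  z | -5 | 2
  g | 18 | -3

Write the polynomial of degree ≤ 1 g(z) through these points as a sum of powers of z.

Build the Lagrange basis polynomials:
L_0(z) = (z - 2) / [-7] = -(1/7)z + 2/7
L_1(z) = (z + 5) / [7] = (1/7)z + 5/7
g(z) = 18·L_0 + (-3)·L_1
  18·L_0(z) = -(18/7)z + 36/7
  (-3)·L_1(z) = -(3/7)z - 15/7
Adding term by term: -3z + 3

g(z) = -3z + 3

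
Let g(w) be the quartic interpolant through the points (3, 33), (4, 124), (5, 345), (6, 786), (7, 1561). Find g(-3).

201

L_0(-3) = (-7)·(-8)·(-9)·(-10)/[(-1)·(-2)·(-3)·(-4)] = 210
L_1(-3) = (-6)·(-8)·(-9)·(-10)/[(1)·(-1)·(-2)·(-3)] = -720
L_2(-3) = (-6)·(-7)·(-9)·(-10)/[(2)·(1)·(-1)·(-2)] = 945
L_3(-3) = (-6)·(-7)·(-8)·(-10)/[(3)·(2)·(1)·(-1)] = -560
L_4(-3) = (-6)·(-7)·(-8)·(-9)/[(4)·(3)·(2)·(1)] = 126
Sum: 33·(210) + 124·(-720) + 345·(945) + 786·(-560) + 1561·(126) = 201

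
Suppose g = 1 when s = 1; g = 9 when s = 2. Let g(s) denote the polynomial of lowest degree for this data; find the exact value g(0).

-7

L_0(0) = (-2)/[(-1)] = 2
L_1(0) = (-1)/[(1)] = -1
Sum: 1·(2) + 9·(-1) = -7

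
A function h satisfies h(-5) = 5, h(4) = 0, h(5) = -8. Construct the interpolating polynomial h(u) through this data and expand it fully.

Build the Lagrange basis polynomials:
L_0(u) = (u - 4)(u - 5) / [90] = (1/90)u^2 - (1/10)u + 2/9
L_1(u) = (u + 5)(u - 5) / [-9] = -(1/9)u^2 + 25/9
L_2(u) = (u + 5)(u - 4) / [10] = (1/10)u^2 + (1/10)u - 2
h(u) = 5·L_0 + 0·L_1 + (-8)·L_2
  5·L_0(u) = (1/18)u^2 - (1/2)u + 10/9
  0·L_1(u) = 0
  (-8)·L_2(u) = -(4/5)u^2 - (4/5)u + 16
Adding term by term: -(67/90)u^2 - (13/10)u + 154/9

h(u) = -(67/90)u^2 - (13/10)u + 154/9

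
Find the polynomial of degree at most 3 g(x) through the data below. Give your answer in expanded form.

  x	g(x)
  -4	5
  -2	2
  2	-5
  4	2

Newton's divided differences:
g[-4,-2] = (2 - 5) / (-2 - (-4)) = -3/2
g[-2,2] = (-5 - 2) / (2 - (-2)) = -7/4
g[2,4] = (2 - (-5)) / (4 - 2) = 7/2
g[-4,-2,2] = (-7/4 - (-3/2)) / (2 - (-4)) = -1/24
g[-2,2,4] = (7/2 - (-7/4)) / (4 - (-2)) = 7/8
g[-4,-2,2,4] = (7/8 - (-1/24)) / (4 - (-4)) = 11/96
g(x) = 5 + (-3/2)·(x + 4) + (-1/24)·(x + 4)(x + 2) + (11/96)·(x + 4)(x + 2)(x - 2)
Expanding: g(x) = (11/96)x^3 + (5/12)x^2 - (53/24)x - 19/6

g(x) = (11/96)x^3 + (5/12)x^2 - (53/24)x - 19/6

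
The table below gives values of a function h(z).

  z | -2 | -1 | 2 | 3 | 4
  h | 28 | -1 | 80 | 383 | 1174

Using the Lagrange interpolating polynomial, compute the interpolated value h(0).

Evaluate each Lagrange basis at z = 0:
L_0(0) = (1)·(-2)·(-3)·(-4)/[(-1)·(-4)·(-5)·(-6)] = -1/5
L_1(0) = (2)·(-2)·(-3)·(-4)/[(1)·(-3)·(-4)·(-5)] = 4/5
L_2(0) = (2)·(1)·(-3)·(-4)/[(4)·(3)·(-1)·(-2)] = 1
L_3(0) = (2)·(1)·(-2)·(-4)/[(5)·(4)·(1)·(-1)] = -4/5
L_4(0) = (2)·(1)·(-2)·(-3)/[(6)·(5)·(2)·(1)] = 1/5
Sum: 28·(-1/5) + (-1)·(4/5) + 80·(1) + 383·(-4/5) + 1174·(1/5) = 2

2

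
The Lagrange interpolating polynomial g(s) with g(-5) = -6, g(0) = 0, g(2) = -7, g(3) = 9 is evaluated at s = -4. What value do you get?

L_0(-4) = (-4)·(-6)·(-7)/[(-5)·(-7)·(-8)] = 3/5
L_1(-4) = (1)·(-6)·(-7)/[(5)·(-2)·(-3)] = 7/5
L_2(-4) = (1)·(-4)·(-7)/[(7)·(2)·(-1)] = -2
L_3(-4) = (1)·(-4)·(-6)/[(8)·(3)·(1)] = 1
Sum: (-6)·(3/5) + 0 + (-7)·(-2) + 9·(1) = 97/5

97/5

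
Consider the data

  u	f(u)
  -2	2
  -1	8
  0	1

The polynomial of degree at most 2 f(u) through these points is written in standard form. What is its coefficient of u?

L_0(u) = (u + 1)u / [2] = (1/2)u^2 + (1/2)u
L_1(u) = (u + 2)u / [-1] = -u^2 - 2u
L_2(u) = (u + 2)(u + 1) / [2] = (1/2)u^2 + (3/2)u + 1
f(u) = 2·L_0 + 8·L_1 + 1·L_2
Only the coefficient of u is needed; take it from each L_i and combine:
2·(1/2) + 8·(-2) + 1·(3/2) = -27/2

-27/2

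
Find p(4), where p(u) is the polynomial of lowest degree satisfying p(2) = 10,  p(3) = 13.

16

Evaluate each Lagrange basis at u = 4:
L_0(4) = (1)/[(-1)] = -1
L_1(4) = (2)/[(1)] = 2
Sum: 10·(-1) + 13·(2) = 16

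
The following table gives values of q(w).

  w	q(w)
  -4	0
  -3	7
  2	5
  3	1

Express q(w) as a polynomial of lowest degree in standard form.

q(w) = (19/210)w^3 - (82/105)w^2 - (127/70)w + 386/35

Build the Lagrange basis polynomials:
L_0(w) = (w + 3)(w - 2)(w - 3) / [-42] = -(1/42)w^3 + (1/21)w^2 + (3/14)w - 3/7
L_1(w) = (w + 4)(w - 2)(w - 3) / [30] = (1/30)w^3 - (1/30)w^2 - (7/15)w + 4/5
L_2(w) = (w + 4)(w + 3)(w - 3) / [-30] = -(1/30)w^3 - (2/15)w^2 + (3/10)w + 6/5
L_3(w) = (w + 4)(w + 3)(w - 2) / [42] = (1/42)w^3 + (5/42)w^2 - (1/21)w - 4/7
q(w) = 0·L_0 + 7·L_1 + 5·L_2 + 1·L_3
  0·L_0(w) = 0
  7·L_1(w) = (7/30)w^3 - (7/30)w^2 - (49/15)w + 28/5
  5·L_2(w) = -(1/6)w^3 - (2/3)w^2 + (3/2)w + 6
  1·L_3(w) = (1/42)w^3 + (5/42)w^2 - (1/21)w - 4/7
Adding term by term: (19/210)w^3 - (82/105)w^2 - (127/70)w + 386/35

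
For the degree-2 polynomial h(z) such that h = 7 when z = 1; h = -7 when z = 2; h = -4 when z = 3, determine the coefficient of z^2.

Build the Lagrange basis polynomials:
L_0(z) = (z - 2)(z - 3) / [2] = (1/2)z^2 - (5/2)z + 3
L_1(z) = (z - 1)(z - 3) / [-1] = -z^2 + 4z - 3
L_2(z) = (z - 1)(z - 2) / [2] = (1/2)z^2 - (3/2)z + 1
h(z) = 7·L_0 + (-7)·L_1 + (-4)·L_2
Only the coefficient of z^2 is needed; take it from each L_i and combine:
7·(1/2) + (-7)·(-1) + (-4)·(1/2) = 17/2

17/2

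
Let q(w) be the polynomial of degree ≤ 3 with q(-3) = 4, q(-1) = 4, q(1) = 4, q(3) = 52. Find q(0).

Evaluate each Lagrange basis at w = 0:
L_0(0) = (1)·(-1)·(-3)/[(-2)·(-4)·(-6)] = -1/16
L_1(0) = (3)·(-1)·(-3)/[(2)·(-2)·(-4)] = 9/16
L_2(0) = (3)·(1)·(-3)/[(4)·(2)·(-2)] = 9/16
L_3(0) = (3)·(1)·(-1)/[(6)·(4)·(2)] = -1/16
Sum: 4·(-1/16) + 4·(9/16) + 4·(9/16) + 52·(-1/16) = 1

1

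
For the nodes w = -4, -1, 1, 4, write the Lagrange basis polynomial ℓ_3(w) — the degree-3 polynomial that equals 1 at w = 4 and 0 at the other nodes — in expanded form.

ℓ_3(w) = (1/120)w^3 + (1/30)w^2 - (1/120)w - 1/30

ℓ_3(w) = (w + 4)(w + 1)(w - 1) / [(8)·(5)·(3)]
       = (w^3 + 4w^2 - w - 4) / (120)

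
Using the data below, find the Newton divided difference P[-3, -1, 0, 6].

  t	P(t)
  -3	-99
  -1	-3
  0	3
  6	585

3

P[-3,-1] = (-3 - (-99)) / (-1 - (-3)) = 48
P[-1,0] = (3 - (-3)) / (0 - (-1)) = 6
P[0,6] = (585 - 3) / (6 - 0) = 97
P[-3,-1,0] = (6 - 48) / (0 - (-3)) = -14
P[-1,0,6] = (97 - 6) / (6 - (-1)) = 13
P[-3,-1,0,6] = (13 - (-14)) / (6 - (-3)) = 3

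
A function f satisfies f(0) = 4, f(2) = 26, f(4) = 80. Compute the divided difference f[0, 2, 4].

4

f[0,2] = (26 - 4) / (2 - 0) = 11
f[2,4] = (80 - 26) / (4 - 2) = 27
f[0,2,4] = (27 - 11) / (4 - 0) = 4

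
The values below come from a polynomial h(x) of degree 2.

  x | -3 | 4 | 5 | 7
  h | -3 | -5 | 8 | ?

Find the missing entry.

The 3 known values determine h uniquely (degree ≤ 2).
Evaluate each Lagrange basis at x = 7:
L_0(7) = (3)·(2)/[(-7)·(-8)] = 3/28
L_1(7) = (10)·(2)/[(7)·(-1)] = -20/7
L_2(7) = (10)·(3)/[(8)·(1)] = 15/4
Sum: (-3)·(3/28) + (-5)·(-20/7) + 8·(15/4) = 1231/28

1231/28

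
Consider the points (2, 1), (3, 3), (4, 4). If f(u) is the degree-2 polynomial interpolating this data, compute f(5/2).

Using Newton's divided-difference form:
f[2,3] = (3 - 1) / (3 - 2) = 2
f[3,4] = (4 - 3) / (4 - 3) = 1
f[2,3,4] = (1 - 2) / (4 - 2) = -1/2
f(5/2) = 1 + 2·(1/2) + (-1/2)·(1/2)·(-1/2) = 17/8

17/8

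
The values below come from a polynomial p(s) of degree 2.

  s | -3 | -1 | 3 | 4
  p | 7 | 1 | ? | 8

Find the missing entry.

The 3 known values determine p uniquely (degree ≤ 2).
L_0(3) = (4)·(-1)/[(-2)·(-7)] = -2/7
L_1(3) = (6)·(-1)/[(2)·(-5)] = 3/5
L_2(3) = (6)·(4)/[(7)·(5)] = 24/35
Sum: 7·(-2/7) + 1·(3/5) + 8·(24/35) = 143/35

143/35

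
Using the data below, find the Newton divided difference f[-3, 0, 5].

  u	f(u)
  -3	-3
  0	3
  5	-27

-1

f[-3,0] = (3 - (-3)) / (0 - (-3)) = 2
f[0,5] = (-27 - 3) / (5 - 0) = -6
f[-3,0,5] = (-6 - 2) / (5 - (-3)) = -1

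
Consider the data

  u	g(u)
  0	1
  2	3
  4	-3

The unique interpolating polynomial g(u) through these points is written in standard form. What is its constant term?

1

L_0(u) = (u - 2)(u - 4) / [8] = (1/8)u^2 - (3/4)u + 1
L_1(u) = u(u - 4) / [-4] = -(1/4)u^2 + u
L_2(u) = u(u - 2) / [8] = (1/8)u^2 - (1/4)u
g(u) = 1·L_0 + 3·L_1 + (-3)·L_2
Only the constant term is needed; take it from each L_i and combine:
1·(1) + 3·(0) + (-3)·(0) = 1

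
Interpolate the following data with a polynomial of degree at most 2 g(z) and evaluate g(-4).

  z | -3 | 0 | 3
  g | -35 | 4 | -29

-64

L_0(-4) = (-4)·(-7)/[(-3)·(-6)] = 14/9
L_1(-4) = (-1)·(-7)/[(3)·(-3)] = -7/9
L_2(-4) = (-1)·(-4)/[(6)·(3)] = 2/9
Sum: (-35)·(14/9) + 4·(-7/9) + (-29)·(2/9) = -64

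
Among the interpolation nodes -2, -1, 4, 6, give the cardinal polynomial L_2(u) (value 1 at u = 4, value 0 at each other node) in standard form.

L_2(u) = -(1/60)u^3 + (1/20)u^2 + (4/15)u + 1/5

L_2(u) = (u + 2)(u + 1)(u - 6) / [(6)·(5)·(-2)]
       = (u^3 - 3u^2 - 16u - 12) / (-60)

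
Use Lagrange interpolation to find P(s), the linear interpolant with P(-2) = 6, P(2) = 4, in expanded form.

P(s) = -(1/2)s + 5

Build the Lagrange basis polynomials:
L_0(s) = (s - 2) / [-4] = -(1/4)s + 1/2
L_1(s) = (s + 2) / [4] = (1/4)s + 1/2
P(s) = 6·L_0 + 4·L_1
  6·L_0(s) = -(3/2)s + 3
  4·L_1(s) = s + 2
Adding term by term: -(1/2)s + 5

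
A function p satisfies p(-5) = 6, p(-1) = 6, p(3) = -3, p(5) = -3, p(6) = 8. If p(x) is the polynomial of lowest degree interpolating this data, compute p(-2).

349/88

Using Newton's divided-difference form:
p[-5,-1] = (6 - 6) / (-1 - (-5)) = 0
p[-1,3] = (-3 - 6) / (3 - (-1)) = -9/4
p[3,5] = (-3 - (-3)) / (5 - 3) = 0
p[5,6] = (8 - (-3)) / (6 - 5) = 11
p[-5,-1,3] = (-9/4 - 0) / (3 - (-5)) = -9/32
p[-1,3,5] = (0 - (-9/4)) / (5 - (-1)) = 3/8
p[3,5,6] = (11 - 0) / (6 - 3) = 11/3
p[-5,-1,3,5] = (3/8 - (-9/32)) / (5 - (-5)) = 21/320
p[-1,3,5,6] = (11/3 - 3/8) / (6 - (-1)) = 79/168
p[-5,-1,3,5,6] = (79/168 - 21/320) / (6 - (-5)) = 2719/73920
p(-2) = 6 + 0·(3) + (-9/32)·(3)·(-1) + (21/320)·(3)·(-1)·(-5) + (2719/73920)·(3)·(-1)·(-5)·(-7) = 349/88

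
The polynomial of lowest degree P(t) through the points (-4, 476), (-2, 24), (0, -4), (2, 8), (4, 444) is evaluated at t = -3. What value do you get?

Evaluate each Lagrange basis at t = -3:
L_0(-3) = (-1)·(-3)·(-5)·(-7)/[(-2)·(-4)·(-6)·(-8)] = 35/128
L_1(-3) = (1)·(-3)·(-5)·(-7)/[(2)·(-2)·(-4)·(-6)] = 35/32
L_2(-3) = (1)·(-1)·(-5)·(-7)/[(4)·(2)·(-2)·(-4)] = -35/64
L_3(-3) = (1)·(-1)·(-3)·(-7)/[(6)·(4)·(2)·(-2)] = 7/32
L_4(-3) = (1)·(-1)·(-3)·(-5)/[(8)·(6)·(4)·(2)] = -5/128
Sum: 476·(35/128) + 24·(35/32) + (-4)·(-35/64) + 8·(7/32) + 444·(-5/128) = 143

143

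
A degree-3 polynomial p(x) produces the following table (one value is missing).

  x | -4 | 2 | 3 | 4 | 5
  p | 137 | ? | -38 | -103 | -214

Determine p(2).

The 4 known values determine p uniquely (degree ≤ 3).
L_0(2) = (-1)·(-2)·(-3)/[(-7)·(-8)·(-9)] = 1/84
L_1(2) = (6)·(-2)·(-3)/[(7)·(-1)·(-2)] = 18/7
L_2(2) = (6)·(-1)·(-3)/[(8)·(1)·(-1)] = -9/4
L_3(2) = (6)·(-1)·(-2)/[(9)·(2)·(1)] = 2/3
Sum: 137·(1/84) + (-38)·(18/7) + (-103)·(-9/4) + (-214)·(2/3) = -7

-7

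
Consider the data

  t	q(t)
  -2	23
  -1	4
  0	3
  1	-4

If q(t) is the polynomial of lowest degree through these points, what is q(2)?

L_0(2) = (3)·(2)·(1)/[(-1)·(-2)·(-3)] = -1
L_1(2) = (4)·(2)·(1)/[(1)·(-1)·(-2)] = 4
L_2(2) = (4)·(3)·(1)/[(2)·(1)·(-1)] = -6
L_3(2) = (4)·(3)·(2)/[(3)·(2)·(1)] = 4
Sum: 23·(-1) + 4·(4) + 3·(-6) + (-4)·(4) = -41

-41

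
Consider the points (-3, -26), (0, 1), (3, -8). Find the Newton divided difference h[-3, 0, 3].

-2

h[-3,0] = (1 - (-26)) / (0 - (-3)) = 9
h[0,3] = (-8 - 1) / (3 - 0) = -3
h[-3,0,3] = (-3 - 9) / (3 - (-3)) = -2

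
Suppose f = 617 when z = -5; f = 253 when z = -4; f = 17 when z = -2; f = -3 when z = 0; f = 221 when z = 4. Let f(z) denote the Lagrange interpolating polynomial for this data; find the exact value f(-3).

81

L_0(-3) = (1)·(-1)·(-3)·(-7)/[(-1)·(-3)·(-5)·(-9)] = -7/45
L_1(-3) = (2)·(-1)·(-3)·(-7)/[(1)·(-2)·(-4)·(-8)] = 21/32
L_2(-3) = (2)·(1)·(-3)·(-7)/[(3)·(2)·(-2)·(-6)] = 7/12
L_3(-3) = (2)·(1)·(-1)·(-7)/[(5)·(4)·(2)·(-4)] = -7/80
L_4(-3) = (2)·(1)·(-1)·(-3)/[(9)·(8)·(6)·(4)] = 1/288
Sum: 617·(-7/45) + 253·(21/32) + 17·(7/12) + (-3)·(-7/80) + 221·(1/288) = 81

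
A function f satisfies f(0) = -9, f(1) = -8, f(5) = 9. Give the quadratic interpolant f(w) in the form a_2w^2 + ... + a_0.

L_0(w) = (w - 1)(w - 5) / [5] = (1/5)w^2 - (6/5)w + 1
L_1(w) = w(w - 5) / [-4] = -(1/4)w^2 + (5/4)w
L_2(w) = w(w - 1) / [20] = (1/20)w^2 - (1/20)w
f(w) = (-9)·L_0 + (-8)·L_1 + 9·L_2
  (-9)·L_0(w) = -(9/5)w^2 + (54/5)w - 9
  (-8)·L_1(w) = 2w^2 - 10w
  9·L_2(w) = (9/20)w^2 - (9/20)w
Adding term by term: (13/20)w^2 + (7/20)w - 9

f(w) = (13/20)w^2 + (7/20)w - 9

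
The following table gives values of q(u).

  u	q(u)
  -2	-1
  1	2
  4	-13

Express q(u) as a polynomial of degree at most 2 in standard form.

q(u) = -u^2 + 3

Newton's divided differences:
q[-2,1] = (2 - (-1)) / (1 - (-2)) = 1
q[1,4] = (-13 - 2) / (4 - 1) = -5
q[-2,1,4] = (-5 - 1) / (4 - (-2)) = -1
q(u) = -1 + 1·(u + 2) + (-1)·(u + 2)(u - 1)
Expanding: q(u) = -u^2 + 3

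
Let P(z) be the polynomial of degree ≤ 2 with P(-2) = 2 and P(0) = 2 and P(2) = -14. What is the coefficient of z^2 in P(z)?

-2

The leading coefficient equals the top divided difference P[-2,0,2].
P[-2,0] = (2 - 2) / (0 - (-2)) = 0
P[0,2] = (-14 - 2) / (2 - 0) = -8
P[-2,0,2] = (-8 - 0) / (2 - (-2)) = -2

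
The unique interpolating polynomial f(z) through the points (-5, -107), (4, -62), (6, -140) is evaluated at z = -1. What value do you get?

-7

Evaluate each Lagrange basis at z = -1:
L_0(-1) = (-5)·(-7)/[(-9)·(-11)] = 35/99
L_1(-1) = (4)·(-7)/[(9)·(-2)] = 14/9
L_2(-1) = (4)·(-5)/[(11)·(2)] = -10/11
Sum: (-107)·(35/99) + (-62)·(14/9) + (-140)·(-10/11) = -7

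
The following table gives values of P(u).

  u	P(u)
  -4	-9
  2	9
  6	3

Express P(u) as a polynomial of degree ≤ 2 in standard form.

Build the Lagrange basis polynomials:
L_0(u) = (u - 2)(u - 6) / [60] = (1/60)u^2 - (2/15)u + 1/5
L_1(u) = (u + 4)(u - 6) / [-24] = -(1/24)u^2 + (1/12)u + 1
L_2(u) = (u + 4)(u - 2) / [40] = (1/40)u^2 + (1/20)u - 1/5
P(u) = (-9)·L_0 + 9·L_1 + 3·L_2
  (-9)·L_0(u) = -(3/20)u^2 + (6/5)u - 9/5
  9·L_1(u) = -(3/8)u^2 + (3/4)u + 9
  3·L_2(u) = (3/40)u^2 + (3/20)u - 3/5
Adding term by term: -(9/20)u^2 + (21/10)u + 33/5

P(u) = -(9/20)u^2 + (21/10)u + 33/5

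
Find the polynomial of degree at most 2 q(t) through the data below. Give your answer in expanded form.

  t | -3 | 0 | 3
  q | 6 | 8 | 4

L_0(t) = t(t - 3) / [18] = (1/18)t^2 - (1/6)t
L_1(t) = (t + 3)(t - 3) / [-9] = -(1/9)t^2 + 1
L_2(t) = (t + 3)t / [18] = (1/18)t^2 + (1/6)t
q(t) = 6·L_0 + 8·L_1 + 4·L_2
  6·L_0(t) = (1/3)t^2 - t
  8·L_1(t) = -(8/9)t^2 + 8
  4·L_2(t) = (2/9)t^2 + (2/3)t
Adding term by term: -(1/3)t^2 - (1/3)t + 8

q(t) = -(1/3)t^2 - (1/3)t + 8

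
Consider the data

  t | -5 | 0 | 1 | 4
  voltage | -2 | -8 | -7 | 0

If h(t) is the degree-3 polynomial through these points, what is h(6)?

Using Newton's divided-difference form:
h[-5,0] = (-8 - (-2)) / (0 - (-5)) = -6/5
h[0,1] = (-7 - (-8)) / (1 - 0) = 1
h[1,4] = (0 - (-7)) / (4 - 1) = 7/3
h[-5,0,1] = (1 - (-6/5)) / (1 - (-5)) = 11/30
h[0,1,4] = (7/3 - 1) / (4 - 0) = 1/3
h[-5,0,1,4] = (1/3 - 11/30) / (4 - (-5)) = -1/270
h(6) = -2 + (-6/5)·(11) + (11/30)·(11)·(6) + (-1/270)·(11)·(6)·(5) = 70/9

70/9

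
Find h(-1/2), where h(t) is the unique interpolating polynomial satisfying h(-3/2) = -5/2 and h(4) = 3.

Evaluate each Lagrange basis at t = -1/2:
L_0(-1/2) = (-9/2)/[(-11/2)] = 9/11
L_1(-1/2) = (1)/[(11/2)] = 2/11
Sum: (-5/2)·(9/11) + 3·(2/11) = -3/2

-3/2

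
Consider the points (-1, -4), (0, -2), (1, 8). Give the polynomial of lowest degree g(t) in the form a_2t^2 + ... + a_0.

g(t) = 4t^2 + 6t - 2

L_0(t) = t(t - 1) / [2] = (1/2)t^2 - (1/2)t
L_1(t) = (t + 1)(t - 1) / [-1] = -t^2 + 1
L_2(t) = (t + 1)t / [2] = (1/2)t^2 + (1/2)t
g(t) = (-4)·L_0 + (-2)·L_1 + 8·L_2
  (-4)·L_0(t) = -2t^2 + 2t
  (-2)·L_1(t) = 2t^2 - 2
  8·L_2(t) = 4t^2 + 4t
Adding term by term: 4t^2 + 6t - 2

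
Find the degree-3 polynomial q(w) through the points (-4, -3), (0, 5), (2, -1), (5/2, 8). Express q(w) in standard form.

q(w) = (277/195)w^3 + (261/130)w^2 - (2476/195)w + 5

L_0(w) = w(w - 2)(w - 5/2) / [-156] = -(1/156)w^3 + (3/104)w^2 - (5/156)w
L_1(w) = (w + 4)(w - 2)(w - 5/2) / [20] = (1/20)w^3 - (1/40)w^2 - (13/20)w + 1
L_2(w) = (w + 4)w(w - 5/2) / [-6] = -(1/6)w^3 - (1/4)w^2 + (5/3)w
L_3(w) = (w + 4)w(w - 2) / [65/8] = (8/65)w^3 + (16/65)w^2 - (64/65)w
q(w) = (-3)·L_0 + 5·L_1 + (-1)·L_2 + 8·L_3
  (-3)·L_0(w) = (1/52)w^3 - (9/104)w^2 + (5/52)w
  5·L_1(w) = (1/4)w^3 - (1/8)w^2 - (13/4)w + 5
  (-1)·L_2(w) = (1/6)w^3 + (1/4)w^2 - (5/3)w
  8·L_3(w) = (64/65)w^3 + (128/65)w^2 - (512/65)w
Adding term by term: (277/195)w^3 + (261/130)w^2 - (2476/195)w + 5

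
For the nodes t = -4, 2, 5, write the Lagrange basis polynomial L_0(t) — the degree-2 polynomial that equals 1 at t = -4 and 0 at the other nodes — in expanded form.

L_0(t) = (t - 2)(t - 5) / [(-6)·(-9)]
       = (t^2 - 7t + 10) / (54)

L_0(t) = (1/54)t^2 - (7/54)t + 5/27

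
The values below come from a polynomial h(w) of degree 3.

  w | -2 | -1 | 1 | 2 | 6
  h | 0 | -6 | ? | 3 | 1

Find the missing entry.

The 4 known values determine h uniquely (degree ≤ 3).
Evaluate each Lagrange basis at w = 1:
L_0(1) = (2)·(-1)·(-5)/[(-1)·(-4)·(-8)] = -5/16
L_1(1) = (3)·(-1)·(-5)/[(1)·(-3)·(-7)] = 5/7
L_2(1) = (3)·(2)·(-5)/[(4)·(3)·(-4)] = 5/8
L_3(1) = (3)·(2)·(-1)/[(8)·(7)·(4)] = -3/112
Sum: 0 + (-6)·(5/7) + 3·(5/8) + 1·(-3/112) = -39/16

-39/16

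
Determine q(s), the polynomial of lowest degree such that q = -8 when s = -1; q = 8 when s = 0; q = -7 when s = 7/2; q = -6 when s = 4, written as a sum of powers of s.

Build the Lagrange basis polynomials:
L_0(s) = s(s - 7/2)(s - 4) / [-45/2] = -(2/45)s^3 + (1/3)s^2 - (28/45)s
L_1(s) = (s + 1)(s - 7/2)(s - 4) / [14] = (1/14)s^3 - (13/28)s^2 + (13/28)s + 1
L_2(s) = (s + 1)s(s - 4) / [-63/8] = -(8/63)s^3 + (8/21)s^2 + (32/63)s
L_3(s) = (s + 1)s(s - 7/2) / [10] = (1/10)s^3 - (1/4)s^2 - (7/20)s
q(s) = (-8)·L_0 + 8·L_1 + (-7)·L_2 + (-6)·L_3
  (-8)·L_0(s) = (16/45)s^3 - (8/3)s^2 + (224/45)s
  8·L_1(s) = (4/7)s^3 - (26/7)s^2 + (26/7)s + 8
  (-7)·L_2(s) = (8/9)s^3 - (8/3)s^2 - (32/9)s
  (-6)·L_3(s) = -(3/5)s^3 + (3/2)s^2 + (21/10)s
Adding term by term: (383/315)s^3 - (317/42)s^2 + (4559/630)s + 8

q(s) = (383/315)s^3 - (317/42)s^2 + (4559/630)s + 8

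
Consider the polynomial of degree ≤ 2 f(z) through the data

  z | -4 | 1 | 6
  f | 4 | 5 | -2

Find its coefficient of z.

-7/25

L_0(z) = (z - 1)(z - 6) / [50] = (1/50)z^2 - (7/50)z + 3/25
L_1(z) = (z + 4)(z - 6) / [-25] = -(1/25)z^2 + (2/25)z + 24/25
L_2(z) = (z + 4)(z - 1) / [50] = (1/50)z^2 + (3/50)z - 2/25
f(z) = 4·L_0 + 5·L_1 + (-2)·L_2
Only the coefficient of z is needed; take it from each L_i and combine:
4·(-7/50) + 5·(2/25) + (-2)·(3/50) = -7/25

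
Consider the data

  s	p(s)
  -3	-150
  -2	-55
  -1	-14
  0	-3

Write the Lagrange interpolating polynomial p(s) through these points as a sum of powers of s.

p(s) = 4s^3 - 3s^2 + 4s - 3

Build the Lagrange basis polynomials:
L_0(s) = (s + 2)(s + 1)s / [-6] = -(1/6)s^3 - (1/2)s^2 - (1/3)s
L_1(s) = (s + 3)(s + 1)s / [2] = (1/2)s^3 + 2s^2 + (3/2)s
L_2(s) = (s + 3)(s + 2)s / [-2] = -(1/2)s^3 - (5/2)s^2 - 3s
L_3(s) = (s + 3)(s + 2)(s + 1) / [6] = (1/6)s^3 + s^2 + (11/6)s + 1
p(s) = (-150)·L_0 + (-55)·L_1 + (-14)·L_2 + (-3)·L_3
  (-150)·L_0(s) = 25s^3 + 75s^2 + 50s
  (-55)·L_1(s) = -(55/2)s^3 - 110s^2 - (165/2)s
  (-14)·L_2(s) = 7s^3 + 35s^2 + 42s
  (-3)·L_3(s) = -(1/2)s^3 - 3s^2 - (11/2)s - 3
Adding term by term: 4s^3 - 3s^2 + 4s - 3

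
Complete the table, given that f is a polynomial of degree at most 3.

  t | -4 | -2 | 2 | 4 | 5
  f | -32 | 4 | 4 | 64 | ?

130

The 4 known values determine f uniquely (degree ≤ 3).
Evaluate each Lagrange basis at t = 5:
L_0(5) = (7)·(3)·(1)/[(-2)·(-6)·(-8)] = -7/32
L_1(5) = (9)·(3)·(1)/[(2)·(-4)·(-6)] = 9/16
L_2(5) = (9)·(7)·(1)/[(6)·(4)·(-2)] = -21/16
L_3(5) = (9)·(7)·(3)/[(8)·(6)·(2)] = 63/32
Sum: (-32)·(-7/32) + 4·(9/16) + 4·(-21/16) + 64·(63/32) = 130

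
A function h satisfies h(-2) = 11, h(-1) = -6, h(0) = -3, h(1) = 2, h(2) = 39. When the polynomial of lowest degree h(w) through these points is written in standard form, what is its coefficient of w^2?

-1

Build the Lagrange basis polynomials:
L_0(w) = (w + 1)w(w - 1)(w - 2) / [24] = (1/24)w^4 - (1/12)w^3 - (1/24)w^2 + (1/12)w
L_1(w) = (w + 2)w(w - 1)(w - 2) / [-6] = -(1/6)w^4 + (1/6)w^3 + (2/3)w^2 - (2/3)w
L_2(w) = (w + 2)(w + 1)(w - 1)(w - 2) / [4] = (1/4)w^4 - (5/4)w^2 + 1
L_3(w) = (w + 2)(w + 1)w(w - 2) / [-6] = -(1/6)w^4 - (1/6)w^3 + (2/3)w^2 + (2/3)w
L_4(w) = (w + 2)(w + 1)w(w - 1) / [24] = (1/24)w^4 + (1/12)w^3 - (1/24)w^2 - (1/12)w
h(w) = 11·L_0 + (-6)·L_1 + (-3)·L_2 + 2·L_3 + 39·L_4
Only the coefficient of w^2 is needed; take it from each L_i and combine:
11·(-1/24) + (-6)·(2/3) + (-3)·(-5/4) + 2·(2/3) + 39·(-1/24) = -1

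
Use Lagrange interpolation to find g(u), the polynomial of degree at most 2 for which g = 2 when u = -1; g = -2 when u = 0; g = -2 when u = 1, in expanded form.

Build the Lagrange basis polynomials:
L_0(u) = u(u - 1) / [2] = (1/2)u^2 - (1/2)u
L_1(u) = (u + 1)(u - 1) / [-1] = -u^2 + 1
L_2(u) = (u + 1)u / [2] = (1/2)u^2 + (1/2)u
g(u) = 2·L_0 + (-2)·L_1 + (-2)·L_2
  2·L_0(u) = u^2 - u
  (-2)·L_1(u) = 2u^2 - 2
  (-2)·L_2(u) = -u^2 - u
Adding term by term: 2u^2 - 2u - 2

g(u) = 2u^2 - 2u - 2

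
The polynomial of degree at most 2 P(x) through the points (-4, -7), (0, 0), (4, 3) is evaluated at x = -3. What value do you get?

-39/8

L_0(-3) = (-3)·(-7)/[(-4)·(-8)] = 21/32
L_1(-3) = (1)·(-7)/[(4)·(-4)] = 7/16
L_2(-3) = (1)·(-3)/[(8)·(4)] = -3/32
Sum: (-7)·(21/32) + 0 + 3·(-3/32) = -39/8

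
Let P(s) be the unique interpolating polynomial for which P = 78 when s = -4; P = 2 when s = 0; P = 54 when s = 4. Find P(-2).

24

Using Newton's divided-difference form:
P[-4,0] = (2 - 78) / (0 - (-4)) = -19
P[0,4] = (54 - 2) / (4 - 0) = 13
P[-4,0,4] = (13 - (-19)) / (4 - (-4)) = 4
P(-2) = 78 + (-19)·(2) + 4·(2)·(-2) = 24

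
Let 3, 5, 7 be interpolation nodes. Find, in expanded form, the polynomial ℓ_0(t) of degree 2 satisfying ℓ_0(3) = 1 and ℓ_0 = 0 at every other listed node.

ℓ_0(t) = (1/8)t^2 - (3/2)t + 35/8

ℓ_0(t) = (t - 5)(t - 7) / [(-2)·(-4)]
       = (t^2 - 12t + 35) / (8)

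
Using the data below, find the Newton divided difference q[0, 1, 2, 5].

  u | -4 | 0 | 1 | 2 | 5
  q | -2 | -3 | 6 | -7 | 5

q[0,1] = (6 - (-3)) / (1 - 0) = 9
q[1,2] = (-7 - 6) / (2 - 1) = -13
q[2,5] = (5 - (-7)) / (5 - 2) = 4
q[0,1,2] = (-13 - 9) / (2 - 0) = -11
q[1,2,5] = (4 - (-13)) / (5 - 1) = 17/4
q[0,1,2,5] = (17/4 - (-11)) / (5 - 0) = 61/20

61/20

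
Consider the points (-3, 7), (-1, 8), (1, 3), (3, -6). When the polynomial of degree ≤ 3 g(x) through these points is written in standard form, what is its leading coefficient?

1/24

The leading coefficient equals the top divided difference g[-3,-1,1,3].
g[-3,-1] = (8 - 7) / (-1 - (-3)) = 1/2
g[-1,1] = (3 - 8) / (1 - (-1)) = -5/2
g[1,3] = (-6 - 3) / (3 - 1) = -9/2
g[-3,-1,1] = (-5/2 - 1/2) / (1 - (-3)) = -3/4
g[-1,1,3] = (-9/2 - (-5/2)) / (3 - (-1)) = -1/2
g[-3,-1,1,3] = (-1/2 - (-3/4)) / (3 - (-3)) = 1/24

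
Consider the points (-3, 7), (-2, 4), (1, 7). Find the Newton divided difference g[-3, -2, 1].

g[-3,-2] = (4 - 7) / (-2 - (-3)) = -3
g[-2,1] = (7 - 4) / (1 - (-2)) = 1
g[-3,-2,1] = (1 - (-3)) / (1 - (-3)) = 1

1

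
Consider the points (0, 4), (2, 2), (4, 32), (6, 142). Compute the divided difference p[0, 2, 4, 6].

p[0,2] = (2 - 4) / (2 - 0) = -1
p[2,4] = (32 - 2) / (4 - 2) = 15
p[4,6] = (142 - 32) / (6 - 4) = 55
p[0,2,4] = (15 - (-1)) / (4 - 0) = 4
p[2,4,6] = (55 - 15) / (6 - 2) = 10
p[0,2,4,6] = (10 - 4) / (6 - 0) = 1

1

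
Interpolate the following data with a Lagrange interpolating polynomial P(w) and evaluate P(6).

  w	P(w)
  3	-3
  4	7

Evaluate each Lagrange basis at w = 6:
L_0(6) = (2)/[(-1)] = -2
L_1(6) = (3)/[(1)] = 3
Sum: (-3)·(-2) + 7·(3) = 27

27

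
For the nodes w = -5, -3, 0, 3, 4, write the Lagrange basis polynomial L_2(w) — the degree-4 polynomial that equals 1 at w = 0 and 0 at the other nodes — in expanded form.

L_2(w) = (1/180)w^4 + (1/180)w^3 - (29/180)w^2 - (1/20)w + 1

L_2(w) = (w + 5)(w + 3)(w - 3)(w - 4) / [(5)·(3)·(-3)·(-4)]
       = (w^4 + w^3 - 29w^2 - 9w + 180) / (180)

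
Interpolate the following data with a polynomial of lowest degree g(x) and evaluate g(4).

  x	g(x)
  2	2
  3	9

16

L_0(4) = (1)/[(-1)] = -1
L_1(4) = (2)/[(1)] = 2
Sum: 2·(-1) + 9·(2) = 16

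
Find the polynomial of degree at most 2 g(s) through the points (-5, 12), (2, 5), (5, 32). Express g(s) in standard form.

L_0(s) = (s - 2)(s - 5) / [70] = (1/70)s^2 - (1/10)s + 1/7
L_1(s) = (s + 5)(s - 5) / [-21] = -(1/21)s^2 + 25/21
L_2(s) = (s + 5)(s - 2) / [30] = (1/30)s^2 + (1/10)s - 1/3
g(s) = 12·L_0 + 5·L_1 + 32·L_2
  12·L_0(s) = (6/35)s^2 - (6/5)s + 12/7
  5·L_1(s) = -(5/21)s^2 + 125/21
  32·L_2(s) = (16/15)s^2 + (16/5)s - 32/3
Adding term by term: s^2 + 2s - 3

g(s) = s^2 + 2s - 3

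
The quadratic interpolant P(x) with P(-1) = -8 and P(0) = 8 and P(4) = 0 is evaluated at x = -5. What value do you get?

L_0(-5) = (-5)·(-9)/[(-1)·(-5)] = 9
L_1(-5) = (-4)·(-9)/[(1)·(-4)] = -9
L_2(-5) = (-4)·(-5)/[(5)·(4)] = 1
Sum: (-8)·(9) + 8·(-9) + 0 = -144

-144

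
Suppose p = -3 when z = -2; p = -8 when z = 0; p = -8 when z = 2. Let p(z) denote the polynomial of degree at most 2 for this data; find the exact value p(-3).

Using Newton's divided-difference form:
p[-2,0] = (-8 - (-3)) / (0 - (-2)) = -5/2
p[0,2] = (-8 - (-8)) / (2 - 0) = 0
p[-2,0,2] = (0 - (-5/2)) / (2 - (-2)) = 5/8
p(-3) = -3 + (-5/2)·(-1) + (5/8)·(-1)·(-3) = 11/8

11/8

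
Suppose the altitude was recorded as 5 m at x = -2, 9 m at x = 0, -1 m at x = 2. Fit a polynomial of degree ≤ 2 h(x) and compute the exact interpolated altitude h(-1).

Evaluate each Lagrange basis at x = -1:
L_0(-1) = (-1)·(-3)/[(-2)·(-4)] = 3/8
L_1(-1) = (1)·(-3)/[(2)·(-2)] = 3/4
L_2(-1) = (1)·(-1)/[(4)·(2)] = -1/8
Sum: 5·(3/8) + 9·(3/4) + (-1)·(-1/8) = 35/4

35/4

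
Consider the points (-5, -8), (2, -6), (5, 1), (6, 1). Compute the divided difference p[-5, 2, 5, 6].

-331/4620

p[-5,2] = (-6 - (-8)) / (2 - (-5)) = 2/7
p[2,5] = (1 - (-6)) / (5 - 2) = 7/3
p[5,6] = (1 - 1) / (6 - 5) = 0
p[-5,2,5] = (7/3 - 2/7) / (5 - (-5)) = 43/210
p[2,5,6] = (0 - 7/3) / (6 - 2) = -7/12
p[-5,2,5,6] = (-7/12 - 43/210) / (6 - (-5)) = -331/4620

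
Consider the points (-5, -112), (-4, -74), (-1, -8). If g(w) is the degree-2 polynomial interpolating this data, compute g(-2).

-22

Using Newton's divided-difference form:
g[-5,-4] = (-74 - (-112)) / (-4 - (-5)) = 38
g[-4,-1] = (-8 - (-74)) / (-1 - (-4)) = 22
g[-5,-4,-1] = (22 - 38) / (-1 - (-5)) = -4
g(-2) = -112 + 38·(3) + (-4)·(3)·(2) = -22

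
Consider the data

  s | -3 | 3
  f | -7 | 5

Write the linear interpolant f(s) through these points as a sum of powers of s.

f(s) = 2s - 1

Build the Lagrange basis polynomials:
L_0(s) = (s - 3) / [-6] = -(1/6)s + 1/2
L_1(s) = (s + 3) / [6] = (1/6)s + 1/2
f(s) = (-7)·L_0 + 5·L_1
  (-7)·L_0(s) = (7/6)s - 7/2
  5·L_1(s) = (5/6)s + 5/2
Adding term by term: 2s - 1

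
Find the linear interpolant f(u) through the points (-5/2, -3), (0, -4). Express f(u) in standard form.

Build the Lagrange basis polynomials:
L_0(u) = u / [-5/2] = -(2/5)u
L_1(u) = (u + 5/2) / [5/2] = (2/5)u + 1
f(u) = (-3)·L_0 + (-4)·L_1
  (-3)·L_0(u) = (6/5)u
  (-4)·L_1(u) = -(8/5)u - 4
Adding term by term: -(2/5)u - 4

f(u) = -(2/5)u - 4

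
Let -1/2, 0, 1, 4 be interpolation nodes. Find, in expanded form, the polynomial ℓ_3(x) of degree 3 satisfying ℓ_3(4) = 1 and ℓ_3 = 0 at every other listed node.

ℓ_3(x) = (x + 1/2)x(x - 1) / [(9/2)·(4)·(3)]
       = (x^3 - (1/2)x^2 - (1/2)x) / (54)

ℓ_3(x) = (1/54)x^3 - (1/108)x^2 - (1/108)x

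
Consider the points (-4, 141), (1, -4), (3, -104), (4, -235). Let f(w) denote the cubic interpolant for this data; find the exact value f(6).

-749

Using Newton's divided-difference form:
f[-4,1] = (-4 - 141) / (1 - (-4)) = -29
f[1,3] = (-104 - (-4)) / (3 - 1) = -50
f[3,4] = (-235 - (-104)) / (4 - 3) = -131
f[-4,1,3] = (-50 - (-29)) / (3 - (-4)) = -3
f[1,3,4] = (-131 - (-50)) / (4 - 1) = -27
f[-4,1,3,4] = (-27 - (-3)) / (4 - (-4)) = -3
f(6) = 141 + (-29)·(10) + (-3)·(10)·(5) + (-3)·(10)·(5)·(3) = -749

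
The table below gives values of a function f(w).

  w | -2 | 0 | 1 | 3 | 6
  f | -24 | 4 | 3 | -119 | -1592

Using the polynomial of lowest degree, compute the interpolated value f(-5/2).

-771/16

Evaluate each Lagrange basis at w = -5/2:
L_0(-5/2) = (-5/2)·(-7/2)·(-11/2)·(-17/2)/[(-2)·(-3)·(-5)·(-8)] = 1309/768
L_1(-5/2) = (-1/2)·(-7/2)·(-11/2)·(-17/2)/[(2)·(-1)·(-3)·(-6)] = -1309/576
L_2(-5/2) = (-1/2)·(-5/2)·(-11/2)·(-17/2)/[(3)·(1)·(-2)·(-5)] = 187/96
L_3(-5/2) = (-1/2)·(-5/2)·(-7/2)·(-17/2)/[(5)·(3)·(2)·(-3)] = -119/288
L_4(-5/2) = (-1/2)·(-5/2)·(-7/2)·(-11/2)/[(8)·(6)·(5)·(3)] = 77/2304
Sum: (-24)·(1309/768) + 4·(-1309/576) + 3·(187/96) + (-119)·(-119/288) + (-1592)·(77/2304) = -771/16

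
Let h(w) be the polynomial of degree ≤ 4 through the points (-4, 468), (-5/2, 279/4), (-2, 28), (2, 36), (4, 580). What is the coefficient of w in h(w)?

-2

L_0(w) = (w + 5/2)(w + 2)(w - 2)(w - 4) / [144] = (1/144)w^4 - (1/96)w^3 - (7/72)w^2 + (1/24)w + 5/18
L_1(w) = (w + 4)(w + 2)(w - 2)(w - 4) / [-351/16] = -(16/351)w^4 + (320/351)w^2 - 1024/351
L_2(w) = (w + 4)(w + 5/2)(w - 2)(w - 4) / [24] = (1/24)w^4 + (1/48)w^3 - (7/8)w^2 - (1/3)w + 10/3
L_3(w) = (w + 4)(w + 5/2)(w + 2)(w - 4) / [-216] = -(1/216)w^4 - (1/48)w^3 + (11/216)w^2 + (1/3)w + 10/27
L_4(w) = (w + 4)(w + 5/2)(w + 2)(w - 2) / [624] = (1/624)w^4 + (1/96)w^3 + (1/104)w^2 - (1/24)w - 5/78
h(w) = 468·L_0 + (279/4)·L_1 + 28·L_2 + 36·L_3 + 580·L_4
Only the coefficient of w is needed; take it from each L_i and combine:
468·(1/24) + (279/4)·(0) + 28·(-1/3) + 36·(1/3) + 580·(-1/24) = -2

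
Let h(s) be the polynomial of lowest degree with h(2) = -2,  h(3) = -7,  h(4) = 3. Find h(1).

L_0(1) = (-2)·(-3)/[(-1)·(-2)] = 3
L_1(1) = (-1)·(-3)/[(1)·(-1)] = -3
L_2(1) = (-1)·(-2)/[(2)·(1)] = 1
Sum: (-2)·(3) + (-7)·(-3) + 3·(1) = 18

18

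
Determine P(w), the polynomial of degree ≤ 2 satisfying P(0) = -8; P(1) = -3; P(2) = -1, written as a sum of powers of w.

P(w) = -(3/2)w^2 + (13/2)w - 8

L_0(w) = (w - 1)(w - 2) / [2] = (1/2)w^2 - (3/2)w + 1
L_1(w) = w(w - 2) / [-1] = -w^2 + 2w
L_2(w) = w(w - 1) / [2] = (1/2)w^2 - (1/2)w
P(w) = (-8)·L_0 + (-3)·L_1 + (-1)·L_2
  (-8)·L_0(w) = -4w^2 + 12w - 8
  (-3)·L_1(w) = 3w^2 - 6w
  (-1)·L_2(w) = -(1/2)w^2 + (1/2)w
Adding term by term: -(3/2)w^2 + (13/2)w - 8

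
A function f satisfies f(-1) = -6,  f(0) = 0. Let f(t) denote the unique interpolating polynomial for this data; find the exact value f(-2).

-12

Evaluate each Lagrange basis at t = -2:
L_0(-2) = (-2)/[(-1)] = 2
L_1(-2) = (-1)/[(1)] = -1
Sum: (-6)·(2) + 0 = -12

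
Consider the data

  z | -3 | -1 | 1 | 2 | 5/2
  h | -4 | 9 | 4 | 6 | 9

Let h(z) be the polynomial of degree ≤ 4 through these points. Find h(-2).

87/11

L_0(-2) = (-1)·(-3)·(-4)·(-9/2)/[(-2)·(-4)·(-5)·(-11/2)] = 27/110
L_1(-2) = (1)·(-3)·(-4)·(-9/2)/[(2)·(-2)·(-3)·(-7/2)] = 9/7
L_2(-2) = (1)·(-1)·(-4)·(-9/2)/[(4)·(2)·(-1)·(-3/2)] = -3/2
L_3(-2) = (1)·(-1)·(-3)·(-9/2)/[(5)·(3)·(1)·(-1/2)] = 9/5
L_4(-2) = (1)·(-1)·(-3)·(-4)/[(11/2)·(7/2)·(3/2)·(1/2)] = -64/77
Sum: (-4)·(27/110) + 9·(9/7) + 4·(-3/2) + 6·(9/5) + 9·(-64/77) = 87/11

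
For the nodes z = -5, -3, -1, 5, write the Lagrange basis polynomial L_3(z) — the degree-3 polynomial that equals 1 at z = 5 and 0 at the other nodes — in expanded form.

L_3(z) = (1/480)z^3 + (3/160)z^2 + (23/480)z + 1/32

L_3(z) = (z + 5)(z + 3)(z + 1) / [(10)·(8)·(6)]
       = (z^3 + 9z^2 + 23z + 15) / (480)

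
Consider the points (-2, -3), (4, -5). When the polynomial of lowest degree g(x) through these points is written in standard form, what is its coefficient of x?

-1/3

The leading coefficient equals the top divided difference g[-2,4].
g[-2,4] = (-5 - (-3)) / (4 - (-2)) = -1/3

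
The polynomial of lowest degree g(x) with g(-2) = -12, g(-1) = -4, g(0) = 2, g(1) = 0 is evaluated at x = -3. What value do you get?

Using Newton's divided-difference form:
g[-2,-1] = (-4 - (-12)) / (-1 - (-2)) = 8
g[-1,0] = (2 - (-4)) / (0 - (-1)) = 6
g[0,1] = (0 - 2) / (1 - 0) = -2
g[-2,-1,0] = (6 - 8) / (0 - (-2)) = -1
g[-1,0,1] = (-2 - 6) / (1 - (-1)) = -4
g[-2,-1,0,1] = (-4 - (-1)) / (1 - (-2)) = -1
g(-3) = -12 + 8·(-1) + (-1)·(-1)·(-2) + (-1)·(-1)·(-2)·(-3) = -16

-16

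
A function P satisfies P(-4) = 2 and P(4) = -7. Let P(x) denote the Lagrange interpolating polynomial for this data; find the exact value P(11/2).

-139/16

Evaluate each Lagrange basis at x = 11/2:
L_0(11/2) = (3/2)/[(-8)] = -3/16
L_1(11/2) = (19/2)/[(8)] = 19/16
Sum: 2·(-3/16) + (-7)·(19/16) = -139/16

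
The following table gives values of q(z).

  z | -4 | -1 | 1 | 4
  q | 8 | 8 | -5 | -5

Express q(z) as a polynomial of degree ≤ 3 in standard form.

Newton's divided differences:
q[-4,-1] = (8 - 8) / (-1 - (-4)) = 0
q[-1,1] = (-5 - 8) / (1 - (-1)) = -13/2
q[1,4] = (-5 - (-5)) / (4 - 1) = 0
q[-4,-1,1] = (-13/2 - 0) / (1 - (-4)) = -13/10
q[-1,1,4] = (0 - (-13/2)) / (4 - (-1)) = 13/10
q[-4,-1,1,4] = (13/10 - (-13/10)) / (4 - (-4)) = 13/40
q(z) = 8 + (-13/10)·(z + 4)(z + 1) + (13/40)·(z + 4)(z + 1)(z - 1)
Expanding: q(z) = (13/40)z^3 - (273/40)z + 3/2

q(z) = (13/40)z^3 - (273/40)z + 3/2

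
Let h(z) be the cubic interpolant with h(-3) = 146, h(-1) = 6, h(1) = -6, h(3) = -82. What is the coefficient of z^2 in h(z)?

4

Build the Lagrange basis polynomials:
L_0(z) = (z + 1)(z - 1)(z - 3) / [-48] = -(1/48)z^3 + (1/16)z^2 + (1/48)z - 1/16
L_1(z) = (z + 3)(z - 1)(z - 3) / [16] = (1/16)z^3 - (1/16)z^2 - (9/16)z + 9/16
L_2(z) = (z + 3)(z + 1)(z - 3) / [-16] = -(1/16)z^3 - (1/16)z^2 + (9/16)z + 9/16
L_3(z) = (z + 3)(z + 1)(z - 1) / [48] = (1/48)z^3 + (1/16)z^2 - (1/48)z - 1/16
h(z) = 146·L_0 + 6·L_1 + (-6)·L_2 + (-82)·L_3
Only the coefficient of z^2 is needed; take it from each L_i and combine:
146·(1/16) + 6·(-1/16) + (-6)·(-1/16) + (-82)·(1/16) = 4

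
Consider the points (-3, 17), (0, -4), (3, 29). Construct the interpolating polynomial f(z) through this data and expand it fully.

f(z) = 3z^2 + 2z - 4

Newton's divided differences:
f[-3,0] = (-4 - 17) / (0 - (-3)) = -7
f[0,3] = (29 - (-4)) / (3 - 0) = 11
f[-3,0,3] = (11 - (-7)) / (3 - (-3)) = 3
f(z) = 17 + (-7)·(z + 3) + 3·(z + 3)z
Expanding: f(z) = 3z^2 + 2z - 4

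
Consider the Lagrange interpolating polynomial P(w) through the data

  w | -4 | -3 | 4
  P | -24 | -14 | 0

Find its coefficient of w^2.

L_0(w) = (w + 3)(w - 4) / [8] = (1/8)w^2 - (1/8)w - 3/2
L_1(w) = (w + 4)(w - 4) / [-7] = -(1/7)w^2 + 16/7
L_2(w) = (w + 4)(w + 3) / [56] = (1/56)w^2 + (1/8)w + 3/14
P(w) = (-24)·L_0 + (-14)·L_1 + 0·L_2
Only the coefficient of w^2 is needed; take it from each L_i and combine:
(-24)·(1/8) + (-14)·(-1/7) + 0·(1/56) = -1

-1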